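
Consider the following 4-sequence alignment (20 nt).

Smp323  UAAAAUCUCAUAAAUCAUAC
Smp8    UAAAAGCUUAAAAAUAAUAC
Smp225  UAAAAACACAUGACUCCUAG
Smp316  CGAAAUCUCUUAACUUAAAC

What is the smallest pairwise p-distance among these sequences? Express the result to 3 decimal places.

Pairwise Hamming distances:
  Smp323 vs Smp8: 4
  Smp323 vs Smp225: 6
  Smp323 vs Smp316: 6
  Smp8 vs Smp225: 9
  Smp8 vs Smp316: 9
  Smp225 vs Smp316: 10
The smallest is 4 mismatches, between Smp323 and Smp8; p = 4/20 = 0.200.

0.200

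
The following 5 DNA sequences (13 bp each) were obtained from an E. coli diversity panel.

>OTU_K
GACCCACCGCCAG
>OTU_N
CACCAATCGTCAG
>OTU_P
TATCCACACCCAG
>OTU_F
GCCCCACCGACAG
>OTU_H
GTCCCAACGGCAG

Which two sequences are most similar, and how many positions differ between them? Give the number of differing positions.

Pairwise Hamming distances:
  OTU_K vs OTU_N: 4
  OTU_K vs OTU_P: 4
  OTU_K vs OTU_F: 2
  OTU_K vs OTU_H: 3
  OTU_N vs OTU_P: 7
  OTU_N vs OTU_F: 5
  OTU_N vs OTU_H: 5
  OTU_P vs OTU_F: 6
  OTU_P vs OTU_H: 7
  OTU_F vs OTU_H: 3
The smallest is 2, between OTU_K and OTU_F.

2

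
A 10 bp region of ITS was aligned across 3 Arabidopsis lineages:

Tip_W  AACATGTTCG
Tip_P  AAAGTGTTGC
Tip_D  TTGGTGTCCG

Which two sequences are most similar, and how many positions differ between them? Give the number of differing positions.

4

Pairwise Hamming distances:
  Tip_W vs Tip_P: 4
  Tip_W vs Tip_D: 5
  Tip_P vs Tip_D: 6
The smallest is 4, between Tip_W and Tip_P.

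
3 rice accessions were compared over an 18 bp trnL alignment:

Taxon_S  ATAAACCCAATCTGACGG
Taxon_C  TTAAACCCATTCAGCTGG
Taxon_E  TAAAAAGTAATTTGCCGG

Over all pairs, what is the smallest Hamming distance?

5

Pairwise Hamming distances:
  Taxon_S vs Taxon_C: 5
  Taxon_S vs Taxon_E: 7
  Taxon_C vs Taxon_E: 8
The smallest is 5, between Taxon_S and Taxon_C.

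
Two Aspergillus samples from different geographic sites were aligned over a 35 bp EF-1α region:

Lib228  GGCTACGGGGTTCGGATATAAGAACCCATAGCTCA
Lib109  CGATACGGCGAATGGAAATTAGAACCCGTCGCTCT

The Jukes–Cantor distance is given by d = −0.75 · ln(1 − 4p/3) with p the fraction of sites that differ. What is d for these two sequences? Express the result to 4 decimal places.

Differing sites — 1:G/C; 3:C/A; 9:G/C; 11:T/A; 12:T/A; 13:C/T; 17:T/A; 20:A/T; 28:A/G; 30:A/C; 35:A/T.
p = 11/35 = 0.314286.
d = −0.75 · ln(1 − (4/3)·0.314286) = −0.75 · ln(0.580952) = −0.75 · (-0.543087) = 0.4073.

0.4073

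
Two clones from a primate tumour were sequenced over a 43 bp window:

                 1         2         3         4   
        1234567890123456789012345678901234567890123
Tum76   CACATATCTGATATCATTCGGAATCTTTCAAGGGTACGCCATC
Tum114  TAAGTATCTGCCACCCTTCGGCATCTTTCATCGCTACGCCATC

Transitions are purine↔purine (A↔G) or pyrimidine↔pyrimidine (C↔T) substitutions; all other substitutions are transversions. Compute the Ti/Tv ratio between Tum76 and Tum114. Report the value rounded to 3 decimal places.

0.571

Differing sites — 1:C/T (Ti); 3:C/A (Tv); 4:A/G (Ti); 11:A/C (Tv); 12:T/C (Ti); 14:T/C (Ti); 16:A/C (Tv); 22:A/C (Tv); 31:A/T (Tv); 32:G/C (Tv); 34:G/C (Tv).
Of the 11 differences, 4 transitions and 7 transversions, so Ti/Tv = 4/7 = 0.571.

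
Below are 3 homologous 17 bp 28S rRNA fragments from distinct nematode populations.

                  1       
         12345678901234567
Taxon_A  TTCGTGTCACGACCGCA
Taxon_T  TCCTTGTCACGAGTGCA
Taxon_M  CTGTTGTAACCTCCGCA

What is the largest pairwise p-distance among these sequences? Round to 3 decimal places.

Pairwise Hamming distances:
  Taxon_A vs Taxon_T: 4
  Taxon_A vs Taxon_M: 6
  Taxon_T vs Taxon_M: 8
The largest is 8 mismatches, between Taxon_T and Taxon_M; p = 8/17 = 0.471.

0.471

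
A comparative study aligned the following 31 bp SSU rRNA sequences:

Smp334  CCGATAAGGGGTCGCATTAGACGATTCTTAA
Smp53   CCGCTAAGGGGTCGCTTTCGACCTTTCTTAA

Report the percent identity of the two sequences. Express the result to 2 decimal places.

83.87%

The sequences differ at positions 4 (A/C), 16 (A/T), 19 (A/C), 23 (G/C), 24 (A/T).
26 of the 31 sites match, so the percent identity is 26/31 × 100 = 83.87%.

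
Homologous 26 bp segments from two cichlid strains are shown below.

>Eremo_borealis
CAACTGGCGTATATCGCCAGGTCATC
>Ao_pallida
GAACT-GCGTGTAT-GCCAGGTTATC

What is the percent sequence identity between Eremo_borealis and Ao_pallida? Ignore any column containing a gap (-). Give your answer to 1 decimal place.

87.5%

Excluding the 2 gap columns leaves 24 comparable sites.
The sequences differ at positions 1 (C/G), 11 (A/G), 23 (C/T).
21 of the 24 comparable sites match, so the percent identity is 21/24 × 100 = 87.5%.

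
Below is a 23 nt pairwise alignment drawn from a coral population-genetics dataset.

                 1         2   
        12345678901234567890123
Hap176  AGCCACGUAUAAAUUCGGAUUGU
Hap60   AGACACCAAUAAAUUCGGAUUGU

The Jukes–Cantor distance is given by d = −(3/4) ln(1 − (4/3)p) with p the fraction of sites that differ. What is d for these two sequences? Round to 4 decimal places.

0.1433

Differing sites — 3:C/A; 7:G/C; 8:U/A.
p = 3/23 = 0.130435.
d = −0.75 · ln(1 − (4/3)·0.130435) = −0.75 · ln(0.826087) = −0.75 · (-0.191055) = 0.1433.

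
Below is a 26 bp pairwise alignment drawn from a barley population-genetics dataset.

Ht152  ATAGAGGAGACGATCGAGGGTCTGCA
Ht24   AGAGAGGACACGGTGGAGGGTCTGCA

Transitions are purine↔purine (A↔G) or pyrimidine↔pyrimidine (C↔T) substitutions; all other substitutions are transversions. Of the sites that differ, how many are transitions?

1

The sequences differ at positions 2 (T/G, transversion), 9 (G/C, transversion), 13 (A/G, transition), 15 (C/G, transversion).
Of the 4 differences, 1 transition and 3 transversions, so the answer is 1.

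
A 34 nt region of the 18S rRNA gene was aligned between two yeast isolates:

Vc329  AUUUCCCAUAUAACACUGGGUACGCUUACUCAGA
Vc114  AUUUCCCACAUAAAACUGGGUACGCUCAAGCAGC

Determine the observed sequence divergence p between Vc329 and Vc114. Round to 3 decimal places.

0.176

Differing sites — 9:U/C; 14:C/A; 27:U/C; 29:C/A; 30:U/G; 34:A/C.
There are 6 differences over 34 sites, so p = 6/34 = 0.176.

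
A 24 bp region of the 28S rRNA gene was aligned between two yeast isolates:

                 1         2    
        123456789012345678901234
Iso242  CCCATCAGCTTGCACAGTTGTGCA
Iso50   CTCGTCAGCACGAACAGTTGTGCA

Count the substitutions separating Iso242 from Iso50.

5

The sequences differ at positions 2 (C/T), 4 (A/G), 10 (T/A), 11 (T/C), 13 (C/A).
That gives 5 mismatches out of 24 aligned sites, so the Hamming distance is 5.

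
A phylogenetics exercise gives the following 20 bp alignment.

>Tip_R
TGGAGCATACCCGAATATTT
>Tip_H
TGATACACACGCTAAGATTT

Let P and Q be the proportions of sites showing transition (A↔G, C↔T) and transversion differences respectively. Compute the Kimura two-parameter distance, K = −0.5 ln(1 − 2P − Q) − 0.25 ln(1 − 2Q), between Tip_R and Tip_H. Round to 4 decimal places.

Mismatches occur at site 3 (G↔A, transition), site 4 (A↔T, transversion), site 5 (G↔A, transition), site 8 (T↔C, transition), site 11 (C↔G, transversion), site 13 (G↔T, transversion), site 16 (T↔G, transversion).
Of the 7 differences, 3 transitions and 4 transversions over 20 sites: P = 3/20 = 0.150000, Q = 4/20 = 0.200000.
d = −0.5·ln(0.500000) − 0.25·ln(0.600000) = −0.5·(-0.693147) − 0.25·(-0.510826) = 0.4743.

0.4743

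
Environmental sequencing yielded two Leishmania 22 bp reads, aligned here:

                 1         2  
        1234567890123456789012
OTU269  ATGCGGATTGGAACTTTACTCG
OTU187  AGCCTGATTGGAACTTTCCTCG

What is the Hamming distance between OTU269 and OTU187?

Differing sites — 2:T/G; 3:G/C; 5:G/T; 18:A/C.
That gives 4 mismatches out of 22 aligned sites, so the Hamming distance is 4.

4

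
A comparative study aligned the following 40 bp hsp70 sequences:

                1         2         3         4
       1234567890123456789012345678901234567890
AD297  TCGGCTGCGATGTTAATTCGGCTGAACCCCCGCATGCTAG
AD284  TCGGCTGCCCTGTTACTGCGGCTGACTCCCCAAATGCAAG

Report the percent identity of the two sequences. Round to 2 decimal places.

77.50%

Differing sites — 9:G/C; 10:A/C; 16:A/C; 18:T/G; 26:A/C; 27:C/T; 32:G/A; 33:C/A; 38:T/A.
31 of the 40 sites match, so the percent identity is 31/40 × 100 = 77.50%.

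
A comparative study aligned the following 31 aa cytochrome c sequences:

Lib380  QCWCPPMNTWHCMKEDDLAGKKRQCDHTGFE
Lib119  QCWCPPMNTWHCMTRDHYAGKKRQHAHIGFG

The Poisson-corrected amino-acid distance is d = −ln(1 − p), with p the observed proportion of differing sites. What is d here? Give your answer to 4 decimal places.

The sequences differ at positions 14 (K/T), 15 (E/R), 17 (D/H), 18 (L/Y), 25 (C/H), 26 (D/A), 28 (T/I), 31 (E/G).
p = 8/31 = 0.258065.
d = −ln(1 − 0.258065) = −ln(0.741935) = 0.2985.

0.2985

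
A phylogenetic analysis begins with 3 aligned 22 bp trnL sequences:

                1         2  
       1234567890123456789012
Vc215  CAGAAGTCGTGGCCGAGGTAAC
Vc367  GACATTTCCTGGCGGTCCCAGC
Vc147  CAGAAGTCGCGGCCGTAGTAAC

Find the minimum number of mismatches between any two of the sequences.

3

Pairwise Hamming distances:
  Vc215 vs Vc367: 11
  Vc215 vs Vc147: 3
  Vc367 vs Vc147: 11
The smallest is 3, between Vc215 and Vc147.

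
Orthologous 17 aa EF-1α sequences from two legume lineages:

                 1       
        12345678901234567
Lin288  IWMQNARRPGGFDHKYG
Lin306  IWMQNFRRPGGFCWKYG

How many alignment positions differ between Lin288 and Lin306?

3

Differing sites — 6:A/F; 13:D/C; 14:H/W.
That gives 3 mismatches out of 17 aligned sites, so the Hamming distance is 3.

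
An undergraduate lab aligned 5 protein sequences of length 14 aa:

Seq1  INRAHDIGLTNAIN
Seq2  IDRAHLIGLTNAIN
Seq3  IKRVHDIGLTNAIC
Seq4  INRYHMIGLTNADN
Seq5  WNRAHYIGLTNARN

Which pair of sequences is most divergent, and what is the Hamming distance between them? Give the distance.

6

Pairwise Hamming distances:
  Seq1 vs Seq2: 2
  Seq1 vs Seq3: 3
  Seq1 vs Seq4: 3
  Seq1 vs Seq5: 3
  Seq2 vs Seq3: 4
  Seq2 vs Seq4: 4
  Seq2 vs Seq5: 4
  Seq3 vs Seq4: 5
  Seq3 vs Seq5: 6
  Seq4 vs Seq5: 4
The largest is 6, between Seq3 and Seq5.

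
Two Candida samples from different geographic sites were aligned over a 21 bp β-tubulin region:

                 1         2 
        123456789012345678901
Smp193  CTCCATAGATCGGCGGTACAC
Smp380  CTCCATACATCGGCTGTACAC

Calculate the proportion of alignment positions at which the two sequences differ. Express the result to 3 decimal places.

The sequences differ at positions 8 (G/C), 15 (G/T).
There are 2 differences over 21 sites, so p = 2/21 = 0.095.

0.095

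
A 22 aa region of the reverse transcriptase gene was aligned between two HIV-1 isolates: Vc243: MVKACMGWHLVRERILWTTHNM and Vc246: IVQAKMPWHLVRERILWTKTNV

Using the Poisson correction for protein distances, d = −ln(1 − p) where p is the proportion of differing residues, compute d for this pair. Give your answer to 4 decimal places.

The sequences differ at positions 1 (M/I), 3 (K/Q), 5 (C/K), 7 (G/P), 19 (T/K), 20 (H/T), 22 (M/V).
p = 7/22 = 0.318182.
d = −ln(1 − 0.318182) = −ln(0.681818) = 0.3830.

0.3830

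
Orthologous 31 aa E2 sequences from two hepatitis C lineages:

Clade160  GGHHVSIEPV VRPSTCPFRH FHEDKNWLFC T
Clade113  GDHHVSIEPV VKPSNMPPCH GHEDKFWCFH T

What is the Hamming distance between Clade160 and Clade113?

10

Mismatches occur at site 2 (G/D), site 12 (R/K), site 15 (T/N), site 16 (C/M), site 18 (F/P), site 19 (R/C), site 21 (F/G), site 26 (N/F), site 28 (L/C), site 30 (C/H).
That gives 10 mismatches out of 31 aligned sites, so the Hamming distance is 10.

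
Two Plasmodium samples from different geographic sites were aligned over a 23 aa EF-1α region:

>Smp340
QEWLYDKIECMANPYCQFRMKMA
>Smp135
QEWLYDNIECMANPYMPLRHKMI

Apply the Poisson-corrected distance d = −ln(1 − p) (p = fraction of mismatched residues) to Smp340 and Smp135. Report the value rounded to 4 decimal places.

Differing sites — 7:K/N; 16:C/M; 17:Q/P; 18:F/L; 20:M/H; 23:A/I.
p = 6/23 = 0.260870.
d = −ln(1 − 0.260870) = −ln(0.739130) = 0.3023.

0.3023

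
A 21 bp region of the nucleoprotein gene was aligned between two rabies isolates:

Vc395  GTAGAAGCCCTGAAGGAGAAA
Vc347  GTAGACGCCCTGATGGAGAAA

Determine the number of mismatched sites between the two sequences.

Differing sites — 6:A/C; 14:A/T.
That gives 2 mismatches out of 21 aligned sites, so the Hamming distance is 2.

2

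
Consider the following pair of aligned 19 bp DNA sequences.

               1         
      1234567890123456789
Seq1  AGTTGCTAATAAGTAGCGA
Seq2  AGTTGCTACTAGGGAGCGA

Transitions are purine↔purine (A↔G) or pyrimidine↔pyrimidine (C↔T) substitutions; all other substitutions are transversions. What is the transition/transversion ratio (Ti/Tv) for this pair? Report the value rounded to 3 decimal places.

Mismatches occur at site 9 (A/C, transversion), site 12 (A/G, transition), site 14 (T/G, transversion).
Of the 3 differences, 1 transition and 2 transversions, so Ti/Tv = 1/2 = 0.500.

0.500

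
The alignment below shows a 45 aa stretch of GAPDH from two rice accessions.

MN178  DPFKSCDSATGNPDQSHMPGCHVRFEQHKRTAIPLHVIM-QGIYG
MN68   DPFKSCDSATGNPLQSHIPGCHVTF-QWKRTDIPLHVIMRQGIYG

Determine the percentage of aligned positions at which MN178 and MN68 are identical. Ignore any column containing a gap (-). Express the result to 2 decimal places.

88.37%

Excluding the 2 gap columns leaves 43 comparable sites.
Differing sites — 14:D/L; 18:M/I; 24:R/T; 28:H/W; 32:A/D.
38 of the 43 comparable sites match, so the percent identity is 38/43 × 100 = 88.37%.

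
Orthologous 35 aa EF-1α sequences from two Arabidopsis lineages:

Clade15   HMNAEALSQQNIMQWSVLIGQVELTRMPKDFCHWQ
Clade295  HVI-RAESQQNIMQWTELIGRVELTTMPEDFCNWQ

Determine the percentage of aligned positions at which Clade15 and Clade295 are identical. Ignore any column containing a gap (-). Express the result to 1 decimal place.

70.6%

Excluding the 1 gap column leaves 34 comparable sites.
The sequences differ at positions 2 (M/V), 3 (N/I), 5 (E/R), 7 (L/E), 16 (S/T), 17 (V/E), 21 (Q/R), 26 (R/T), 29 (K/E), 33 (H/N).
24 of the 34 comparable sites match, so the percent identity is 24/34 × 100 = 70.6%.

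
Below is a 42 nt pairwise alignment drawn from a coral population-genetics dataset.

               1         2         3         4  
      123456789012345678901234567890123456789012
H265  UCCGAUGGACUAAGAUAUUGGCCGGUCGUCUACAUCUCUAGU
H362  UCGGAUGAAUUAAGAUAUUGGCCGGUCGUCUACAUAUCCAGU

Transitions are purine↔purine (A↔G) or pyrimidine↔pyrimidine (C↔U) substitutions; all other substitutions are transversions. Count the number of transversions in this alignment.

2

Differing sites — 3:C/G (Tv); 8:G/A (Ti); 10:C/U (Ti); 36:C/A (Tv); 39:U/C (Ti).
Of the 5 differences, 3 transitions and 2 transversions, so the answer is 2.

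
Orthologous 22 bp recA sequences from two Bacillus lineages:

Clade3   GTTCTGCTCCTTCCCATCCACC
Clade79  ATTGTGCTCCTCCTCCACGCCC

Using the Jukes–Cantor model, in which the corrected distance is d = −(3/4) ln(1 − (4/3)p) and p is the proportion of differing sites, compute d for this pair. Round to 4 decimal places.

0.4975

Mismatches occur at site 1 (G/A), site 4 (C/G), site 12 (T/C), site 14 (C/T), site 16 (A/C), site 17 (T/A), site 19 (C/G), site 20 (A/C).
p = 8/22 = 0.363636.
d = −0.75 · ln(1 − (4/3)·0.363636) = −0.75 · ln(0.515152) = −0.75 · (-0.663293) = 0.4975.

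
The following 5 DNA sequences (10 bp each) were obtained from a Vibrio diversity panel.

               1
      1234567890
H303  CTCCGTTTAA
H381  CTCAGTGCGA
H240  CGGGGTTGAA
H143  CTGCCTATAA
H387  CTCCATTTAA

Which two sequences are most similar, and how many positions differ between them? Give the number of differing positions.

1

Pairwise Hamming distances:
  H303 vs H381: 4
  H303 vs H240: 4
  H303 vs H143: 3
  H303 vs H387: 1
  H381 vs H240: 6
  H381 vs H143: 6
  H381 vs H387: 5
  H240 vs H143: 5
  H240 vs H387: 5
  H143 vs H387: 3
The smallest is 1, between H303 and H387.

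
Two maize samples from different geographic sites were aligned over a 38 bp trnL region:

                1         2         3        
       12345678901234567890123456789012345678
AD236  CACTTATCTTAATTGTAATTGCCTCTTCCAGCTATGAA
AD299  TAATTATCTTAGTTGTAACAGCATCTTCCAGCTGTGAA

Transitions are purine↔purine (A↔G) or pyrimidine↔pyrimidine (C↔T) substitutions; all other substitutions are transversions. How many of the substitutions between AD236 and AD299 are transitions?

4

The sequences differ at positions 1 (C/T, transition), 3 (C/A, transversion), 12 (A/G, transition), 19 (T/C, transition), 20 (T/A, transversion), 23 (C/A, transversion), 34 (A/G, transition).
Of the 7 differences, 4 transitions and 3 transversions, so the answer is 4.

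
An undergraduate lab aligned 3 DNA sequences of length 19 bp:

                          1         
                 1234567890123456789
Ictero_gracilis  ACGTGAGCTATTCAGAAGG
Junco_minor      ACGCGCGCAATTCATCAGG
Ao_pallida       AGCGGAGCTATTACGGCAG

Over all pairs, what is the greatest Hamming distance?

Pairwise Hamming distances:
  Ictero_gracilis vs Junco_minor: 5
  Ictero_gracilis vs Ao_pallida: 8
  Junco_minor vs Ao_pallida: 11
The largest is 11, between Junco_minor and Ao_pallida.

11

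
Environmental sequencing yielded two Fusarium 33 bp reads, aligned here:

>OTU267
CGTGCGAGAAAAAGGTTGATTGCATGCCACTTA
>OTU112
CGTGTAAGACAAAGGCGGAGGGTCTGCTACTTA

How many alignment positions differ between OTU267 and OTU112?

Mismatches occur at site 5 (C→T), site 6 (G→A), site 10 (A→C), site 16 (T→C), site 17 (T→G), site 20 (T→G), site 21 (T→G), site 23 (C→T), site 24 (A→C), site 28 (C→T).
That gives 10 mismatches out of 33 aligned sites, so the Hamming distance is 10.

10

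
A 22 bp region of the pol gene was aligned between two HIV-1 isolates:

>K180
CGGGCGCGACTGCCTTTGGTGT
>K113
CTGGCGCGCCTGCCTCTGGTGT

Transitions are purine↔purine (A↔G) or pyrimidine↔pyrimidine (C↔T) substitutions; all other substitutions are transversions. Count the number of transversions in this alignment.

Differing sites — 2:G/T (Tv); 9:A/C (Tv); 16:T/C (Ti).
Of the 3 differences, 1 transition and 2 transversions, so the answer is 2.

2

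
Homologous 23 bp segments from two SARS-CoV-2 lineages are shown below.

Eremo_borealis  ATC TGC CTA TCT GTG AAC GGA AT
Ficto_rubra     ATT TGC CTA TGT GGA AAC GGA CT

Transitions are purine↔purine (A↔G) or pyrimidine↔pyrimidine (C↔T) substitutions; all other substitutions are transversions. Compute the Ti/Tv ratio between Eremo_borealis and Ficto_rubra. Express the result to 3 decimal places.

Mismatches occur at site 3 (C→T, transition), site 11 (C→G, transversion), site 14 (T→G, transversion), site 15 (G→A, transition), site 22 (A→C, transversion).
Of the 5 differences, 2 transitions and 3 transversions, so Ti/Tv = 2/3 = 0.667.

0.667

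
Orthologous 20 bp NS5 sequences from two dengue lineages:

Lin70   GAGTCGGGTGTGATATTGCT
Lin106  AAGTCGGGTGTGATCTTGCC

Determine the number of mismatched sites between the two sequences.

Mismatches occur at site 1 (G/A), site 15 (A/C), site 20 (T/C).
That gives 3 mismatches out of 20 aligned sites, so the Hamming distance is 3.

3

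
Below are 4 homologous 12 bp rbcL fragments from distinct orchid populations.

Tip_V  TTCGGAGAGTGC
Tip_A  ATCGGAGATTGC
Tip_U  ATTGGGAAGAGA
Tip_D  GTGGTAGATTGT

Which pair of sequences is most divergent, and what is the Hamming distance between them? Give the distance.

8

Pairwise Hamming distances:
  Tip_V vs Tip_A: 2
  Tip_V vs Tip_U: 6
  Tip_V vs Tip_D: 5
  Tip_A vs Tip_U: 6
  Tip_A vs Tip_D: 4
  Tip_U vs Tip_D: 8
The largest is 8, between Tip_U and Tip_D.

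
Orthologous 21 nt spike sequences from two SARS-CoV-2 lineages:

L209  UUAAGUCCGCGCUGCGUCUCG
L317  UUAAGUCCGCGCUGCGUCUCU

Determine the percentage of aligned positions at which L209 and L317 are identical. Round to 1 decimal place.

95.2%

The sequences differ at position 21 (G/U).
20 of the 21 sites match, so the percent identity is 20/21 × 100 = 95.2%.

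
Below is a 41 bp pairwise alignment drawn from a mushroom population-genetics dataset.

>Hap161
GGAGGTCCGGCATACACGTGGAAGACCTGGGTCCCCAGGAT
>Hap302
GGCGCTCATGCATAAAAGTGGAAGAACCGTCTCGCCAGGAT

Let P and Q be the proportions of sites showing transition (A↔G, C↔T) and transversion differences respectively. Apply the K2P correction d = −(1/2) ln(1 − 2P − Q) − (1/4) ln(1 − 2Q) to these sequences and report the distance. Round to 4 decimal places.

Differing sites — 3:A/C (Tv); 5:G/C (Tv); 8:C/A (Tv); 9:G/T (Tv); 15:C/A (Tv); 17:C/A (Tv); 26:C/A (Tv); 28:T/C (Ti); 30:G/T (Tv); 31:G/C (Tv); 34:C/G (Tv).
Of the 11 differences, 1 transition and 10 transversions over 41 sites: P = 1/41 = 0.024390, Q = 10/41 = 0.243902.
d = −0.5·ln(0.707318) − 0.25·ln(0.512196) = −0.5·(-0.346275) − 0.25·(-0.669048) = 0.3404.

0.3404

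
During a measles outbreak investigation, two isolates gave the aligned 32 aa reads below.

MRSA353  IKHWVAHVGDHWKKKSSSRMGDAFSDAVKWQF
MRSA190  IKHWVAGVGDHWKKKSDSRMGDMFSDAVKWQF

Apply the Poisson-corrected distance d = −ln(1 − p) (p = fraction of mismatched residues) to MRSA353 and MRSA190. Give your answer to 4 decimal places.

Differing sites — 7:H/G; 17:S/D; 23:A/M.
p = 3/32 = 0.093750.
d = −ln(1 − 0.093750) = −ln(0.906250) = 0.0984.

0.0984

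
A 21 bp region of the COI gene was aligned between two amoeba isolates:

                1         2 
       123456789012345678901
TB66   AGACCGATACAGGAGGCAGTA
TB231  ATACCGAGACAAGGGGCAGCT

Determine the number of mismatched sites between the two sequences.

Differing sites — 2:G/T; 8:T/G; 12:G/A; 14:A/G; 20:T/C; 21:A/T.
That gives 6 mismatches out of 21 aligned sites, so the Hamming distance is 6.

6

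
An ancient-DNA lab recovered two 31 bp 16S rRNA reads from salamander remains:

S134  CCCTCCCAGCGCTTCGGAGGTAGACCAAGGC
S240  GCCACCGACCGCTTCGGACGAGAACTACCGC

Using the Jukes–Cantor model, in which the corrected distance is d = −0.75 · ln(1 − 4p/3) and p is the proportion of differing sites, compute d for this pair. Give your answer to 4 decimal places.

0.4806

The sequences differ at positions 1 (C/G), 4 (T/A), 7 (C/G), 9 (G/C), 19 (G/C), 21 (T/A), 22 (A/G), 23 (G/A), 26 (C/T), 28 (A/C), 29 (G/C).
p = 11/31 = 0.354839.
d = −0.75 · ln(1 − (4/3)·0.354839) = −0.75 · ln(0.526881) = −0.75 · (-0.640781) = 0.4806.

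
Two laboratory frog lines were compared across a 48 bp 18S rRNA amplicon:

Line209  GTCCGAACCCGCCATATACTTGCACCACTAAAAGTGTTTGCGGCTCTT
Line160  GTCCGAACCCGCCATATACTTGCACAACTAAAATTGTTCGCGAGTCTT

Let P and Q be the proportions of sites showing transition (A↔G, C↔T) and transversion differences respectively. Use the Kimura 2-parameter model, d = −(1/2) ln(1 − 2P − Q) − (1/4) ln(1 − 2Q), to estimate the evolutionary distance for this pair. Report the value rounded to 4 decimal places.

0.1122

Mismatches occur at site 26 (C/A, transversion), site 34 (G/T, transversion), site 39 (T/C, transition), site 43 (G/A, transition), site 44 (C/G, transversion).
Of the 5 differences, 2 transitions and 3 transversions over 48 sites: P = 2/48 = 0.041667, Q = 3/48 = 0.062500.
d = −0.5·ln(0.854166) − 0.25·ln(0.875000) = −0.5·(-0.157630) − 0.25·(-0.133531) = 0.1122.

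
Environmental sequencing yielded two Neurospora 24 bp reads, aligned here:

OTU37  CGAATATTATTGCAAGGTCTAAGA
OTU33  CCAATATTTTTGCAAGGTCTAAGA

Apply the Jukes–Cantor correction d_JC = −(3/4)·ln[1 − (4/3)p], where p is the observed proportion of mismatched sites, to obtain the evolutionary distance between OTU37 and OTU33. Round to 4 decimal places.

Differing sites — 2:G/C; 9:A/T.
p = 2/24 = 0.083333.
d = −0.75 · ln(1 − (4/3)·0.083333) = −0.75 · ln(0.888889) = −0.75 · (-0.117783) = 0.0883.

0.0883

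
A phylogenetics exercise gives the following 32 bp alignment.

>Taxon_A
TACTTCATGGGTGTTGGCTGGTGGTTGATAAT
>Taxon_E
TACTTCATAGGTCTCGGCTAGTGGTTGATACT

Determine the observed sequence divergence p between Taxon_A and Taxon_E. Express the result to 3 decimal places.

The sequences differ at positions 9 (G/A), 13 (G/C), 15 (T/C), 20 (G/A), 31 (A/C).
There are 5 differences over 32 sites, so p = 5/32 = 0.156.

0.156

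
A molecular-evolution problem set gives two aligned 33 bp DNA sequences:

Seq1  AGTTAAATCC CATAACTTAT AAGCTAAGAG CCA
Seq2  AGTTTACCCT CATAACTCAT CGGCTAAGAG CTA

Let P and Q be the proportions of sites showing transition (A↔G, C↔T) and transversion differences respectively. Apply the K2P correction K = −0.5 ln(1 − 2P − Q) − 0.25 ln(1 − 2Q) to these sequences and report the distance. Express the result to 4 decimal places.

0.3006

Differing sites — 5:A/T (Tv); 7:A/C (Tv); 8:T/C (Ti); 10:C/T (Ti); 18:T/C (Ti); 21:A/C (Tv); 22:A/G (Ti); 32:C/T (Ti).
Of the 8 differences, 5 transitions and 3 transversions over 33 sites: P = 5/33 = 0.151515, Q = 3/33 = 0.090909.
d = −0.5·ln(0.606061) − 0.25·ln(0.818182) = −0.5·(-0.500775) − 0.25·(-0.200670) = 0.3006.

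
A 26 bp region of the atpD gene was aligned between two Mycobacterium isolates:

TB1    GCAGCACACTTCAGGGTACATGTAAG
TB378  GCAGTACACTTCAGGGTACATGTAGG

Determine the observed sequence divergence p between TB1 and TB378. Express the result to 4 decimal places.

The sequences differ at positions 5 (C/T), 25 (A/G).
There are 2 differences over 26 sites, so p = 2/26 = 0.0769.

0.0769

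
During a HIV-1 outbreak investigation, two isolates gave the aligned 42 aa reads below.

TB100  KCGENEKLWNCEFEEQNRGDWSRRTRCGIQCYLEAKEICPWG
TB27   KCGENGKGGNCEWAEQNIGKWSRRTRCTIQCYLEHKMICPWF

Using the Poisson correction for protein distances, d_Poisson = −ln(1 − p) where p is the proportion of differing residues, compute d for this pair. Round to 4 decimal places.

0.3037

Mismatches occur at site 6 (E/G), site 8 (L/G), site 9 (W/G), site 13 (F/W), site 14 (E/A), site 18 (R/I), site 20 (D/K), site 28 (G/T), site 35 (A/H), site 37 (E/M), site 42 (G/F).
p = 11/42 = 0.261905.
d = −ln(1 − 0.261905) = −ln(0.738095) = 0.3037.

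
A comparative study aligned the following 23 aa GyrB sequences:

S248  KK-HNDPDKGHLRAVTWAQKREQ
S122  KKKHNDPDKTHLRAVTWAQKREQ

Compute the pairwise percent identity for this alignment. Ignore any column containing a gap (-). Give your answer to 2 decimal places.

Excluding the 1 gap column leaves 22 comparable sites.
A single mismatch occurs at site 10 (G/T).
21 of the 22 comparable sites match, so the percent identity is 21/22 × 100 = 95.45%.

95.45%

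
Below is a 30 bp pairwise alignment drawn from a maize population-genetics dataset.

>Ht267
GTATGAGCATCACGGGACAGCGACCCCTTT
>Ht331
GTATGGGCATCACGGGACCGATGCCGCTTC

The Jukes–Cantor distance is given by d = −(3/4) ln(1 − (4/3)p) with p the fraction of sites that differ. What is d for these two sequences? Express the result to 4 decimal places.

0.2795

The sequences differ at positions 6 (A/G), 19 (A/C), 21 (C/A), 22 (G/T), 23 (A/G), 26 (C/G), 30 (T/C).
p = 7/30 = 0.233333.
d = −0.75 · ln(1 − (4/3)·0.233333) = −0.75 · ln(0.688889) = −0.75 · (-0.372675) = 0.2795.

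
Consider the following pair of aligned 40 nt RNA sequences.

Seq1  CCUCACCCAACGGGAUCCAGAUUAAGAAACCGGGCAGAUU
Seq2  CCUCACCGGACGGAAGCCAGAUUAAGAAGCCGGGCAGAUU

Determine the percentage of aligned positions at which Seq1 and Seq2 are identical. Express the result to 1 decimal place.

Differing sites — 8:C/G; 9:A/G; 14:G/A; 16:U/G; 29:A/G.
35 of the 40 sites match, so the percent identity is 35/40 × 100 = 87.5%.

87.5%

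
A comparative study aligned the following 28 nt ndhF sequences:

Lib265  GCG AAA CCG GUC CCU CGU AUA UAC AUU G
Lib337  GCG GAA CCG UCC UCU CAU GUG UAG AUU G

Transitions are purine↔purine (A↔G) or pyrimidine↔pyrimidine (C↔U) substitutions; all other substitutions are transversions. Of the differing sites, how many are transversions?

2

The sequences differ at positions 4 (A/G, transition), 10 (G/U, transversion), 11 (U/C, transition), 13 (C/U, transition), 17 (G/A, transition), 19 (A/G, transition), 21 (A/G, transition), 24 (C/G, transversion).
Of the 8 differences, 6 transitions and 2 transversions, so the answer is 2.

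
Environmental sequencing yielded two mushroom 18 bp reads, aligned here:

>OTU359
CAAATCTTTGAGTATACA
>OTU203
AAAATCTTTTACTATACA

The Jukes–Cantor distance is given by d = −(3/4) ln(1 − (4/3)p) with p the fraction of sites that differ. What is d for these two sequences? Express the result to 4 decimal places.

0.1885

Mismatches occur at site 1 (C↔A), site 10 (G↔T), site 12 (G↔C).
p = 3/18 = 0.166667.
d = −0.75 · ln(1 − (4/3)·0.166667) = −0.75 · ln(0.777777) = −0.75 · (-0.251315) = 0.1885.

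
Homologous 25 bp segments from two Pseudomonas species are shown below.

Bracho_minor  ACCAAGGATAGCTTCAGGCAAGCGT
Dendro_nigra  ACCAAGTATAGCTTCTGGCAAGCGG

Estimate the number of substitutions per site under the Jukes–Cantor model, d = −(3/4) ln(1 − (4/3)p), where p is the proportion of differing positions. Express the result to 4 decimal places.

0.1308

The sequences differ at positions 7 (G/T), 16 (A/T), 25 (T/G).
p = 3/25 = 0.120000.
d = −0.75 · ln(1 − (4/3)·0.120000) = −0.75 · ln(0.840000) = −0.75 · (-0.174353) = 0.1308.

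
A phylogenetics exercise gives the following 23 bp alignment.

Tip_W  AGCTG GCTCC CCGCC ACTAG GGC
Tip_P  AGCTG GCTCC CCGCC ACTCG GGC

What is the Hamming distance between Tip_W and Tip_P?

1

A single mismatch occurs at site 19 (A↔C).
That gives 1 mismatch out of 23 aligned sites, so the Hamming distance is 1.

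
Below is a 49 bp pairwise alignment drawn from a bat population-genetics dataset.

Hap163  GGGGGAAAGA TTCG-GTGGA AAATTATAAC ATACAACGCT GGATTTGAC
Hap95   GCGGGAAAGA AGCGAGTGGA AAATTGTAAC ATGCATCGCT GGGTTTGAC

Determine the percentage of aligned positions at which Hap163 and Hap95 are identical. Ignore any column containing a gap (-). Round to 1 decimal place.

Excluding the 1 gap column leaves 48 comparable sites.
Mismatches occur at site 2 (G→C), site 11 (T→A), site 12 (T→G), site 26 (A→G), site 33 (A→G), site 36 (A→T), site 43 (A→G).
41 of the 48 comparable sites match, so the percent identity is 41/48 × 100 = 85.4%.

85.4%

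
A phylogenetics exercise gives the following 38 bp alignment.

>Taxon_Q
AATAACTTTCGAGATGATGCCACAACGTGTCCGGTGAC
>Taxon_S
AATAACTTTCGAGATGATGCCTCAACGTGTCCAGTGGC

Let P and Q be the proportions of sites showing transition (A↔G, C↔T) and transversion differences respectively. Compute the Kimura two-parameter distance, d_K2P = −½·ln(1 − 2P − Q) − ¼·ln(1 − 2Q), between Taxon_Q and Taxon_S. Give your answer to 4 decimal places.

Differing sites — 22:A/T (Tv); 33:G/A (Ti); 37:A/G (Ti).
Of the 3 differences, 2 transitions and 1 transversion over 38 sites: P = 2/38 = 0.052632, Q = 1/38 = 0.026316.
d = −0.5·ln(0.868420) − 0.25·ln(0.947368) = −0.5·(-0.141080) − 0.25·(-0.054068) = 0.0841.

0.0841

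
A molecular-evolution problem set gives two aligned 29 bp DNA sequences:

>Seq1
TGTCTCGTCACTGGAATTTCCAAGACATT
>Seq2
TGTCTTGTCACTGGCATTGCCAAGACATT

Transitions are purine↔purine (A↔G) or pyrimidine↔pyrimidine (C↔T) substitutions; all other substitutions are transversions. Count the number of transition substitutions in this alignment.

1

The sequences differ at positions 6 (C/T, transition), 15 (A/C, transversion), 19 (T/G, transversion).
Of the 3 differences, 1 transition and 2 transversions, so the answer is 1.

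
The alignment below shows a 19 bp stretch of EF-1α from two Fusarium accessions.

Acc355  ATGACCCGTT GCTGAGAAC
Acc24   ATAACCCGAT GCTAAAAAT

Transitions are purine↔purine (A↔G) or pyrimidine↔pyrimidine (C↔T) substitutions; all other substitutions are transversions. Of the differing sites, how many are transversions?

Mismatches occur at site 3 (G↔A, transition), site 9 (T↔A, transversion), site 14 (G↔A, transition), site 16 (G↔A, transition), site 19 (C↔T, transition).
Of the 5 differences, 4 transitions and 1 transversion, so the answer is 1.

1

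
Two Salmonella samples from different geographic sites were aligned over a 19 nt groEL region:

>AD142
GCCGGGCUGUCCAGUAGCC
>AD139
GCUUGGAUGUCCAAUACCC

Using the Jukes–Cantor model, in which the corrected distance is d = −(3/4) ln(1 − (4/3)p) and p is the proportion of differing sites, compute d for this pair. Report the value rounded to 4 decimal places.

0.3241

Differing sites — 3:C/U; 4:G/U; 7:C/A; 14:G/A; 17:G/C.
p = 5/19 = 0.263158.
d = −0.75 · ln(1 − (4/3)·0.263158) = −0.75 · ln(0.649123) = −0.75 · (-0.432133) = 0.3241.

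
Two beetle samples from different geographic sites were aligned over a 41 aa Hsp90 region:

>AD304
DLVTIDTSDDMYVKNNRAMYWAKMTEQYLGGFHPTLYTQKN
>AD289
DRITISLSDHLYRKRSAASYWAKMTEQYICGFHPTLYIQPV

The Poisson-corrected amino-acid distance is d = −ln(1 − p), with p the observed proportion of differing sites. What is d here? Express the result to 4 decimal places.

Differing sites — 2:L/R; 3:V/I; 6:D/S; 7:T/L; 10:D/H; 11:M/L; 13:V/R; 15:N/R; 16:N/S; 17:R/A; 19:M/S; 29:L/I; 30:G/C; 38:T/I; 40:K/P; 41:N/V.
p = 16/41 = 0.390244.
d = −ln(1 − 0.390244) = −ln(0.609756) = 0.4947.

0.4947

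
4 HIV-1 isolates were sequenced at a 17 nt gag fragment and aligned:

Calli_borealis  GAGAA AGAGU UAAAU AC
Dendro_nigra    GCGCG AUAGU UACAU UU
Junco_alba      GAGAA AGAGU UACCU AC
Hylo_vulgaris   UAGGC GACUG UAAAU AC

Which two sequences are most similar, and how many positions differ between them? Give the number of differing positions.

2

Pairwise Hamming distances:
  Calli_borealis vs Dendro_nigra: 7
  Calli_borealis vs Junco_alba: 2
  Calli_borealis vs Hylo_vulgaris: 8
  Dendro_nigra vs Junco_alba: 7
  Dendro_nigra vs Hylo_vulgaris: 12
  Junco_alba vs Hylo_vulgaris: 10
The smallest is 2, between Calli_borealis and Junco_alba.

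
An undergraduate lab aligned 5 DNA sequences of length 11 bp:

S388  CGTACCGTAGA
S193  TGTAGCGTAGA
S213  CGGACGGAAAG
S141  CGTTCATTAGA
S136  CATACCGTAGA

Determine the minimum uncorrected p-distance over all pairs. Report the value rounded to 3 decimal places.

Pairwise Hamming distances:
  S388 vs S193: 2
  S388 vs S213: 5
  S388 vs S141: 3
  S388 vs S136: 1
  S193 vs S213: 7
  S193 vs S141: 5
  S193 vs S136: 3
  S213 vs S141: 7
  S213 vs S136: 6
  S141 vs S136: 4
The smallest is 1 mismatch, between S388 and S136; p = 1/11 = 0.091.

0.091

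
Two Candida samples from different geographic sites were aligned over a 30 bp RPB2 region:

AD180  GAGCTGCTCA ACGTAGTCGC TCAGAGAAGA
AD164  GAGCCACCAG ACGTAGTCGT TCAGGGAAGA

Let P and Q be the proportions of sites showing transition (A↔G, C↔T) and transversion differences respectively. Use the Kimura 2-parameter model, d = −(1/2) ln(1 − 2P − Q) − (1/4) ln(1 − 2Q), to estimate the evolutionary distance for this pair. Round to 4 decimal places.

The sequences differ at positions 5 (T/C, transition), 6 (G/A, transition), 8 (T/C, transition), 9 (C/A, transversion), 10 (A/G, transition), 20 (C/T, transition), 25 (A/G, transition).
Of the 7 differences, 6 transitions and 1 transversion over 30 sites: P = 6/30 = 0.200000, Q = 1/30 = 0.033333.
d = −0.5·ln(0.566667) − 0.25·ln(0.933334) = −0.5·(-0.567983) − 0.25·(-0.068992) = 0.3012.

0.3012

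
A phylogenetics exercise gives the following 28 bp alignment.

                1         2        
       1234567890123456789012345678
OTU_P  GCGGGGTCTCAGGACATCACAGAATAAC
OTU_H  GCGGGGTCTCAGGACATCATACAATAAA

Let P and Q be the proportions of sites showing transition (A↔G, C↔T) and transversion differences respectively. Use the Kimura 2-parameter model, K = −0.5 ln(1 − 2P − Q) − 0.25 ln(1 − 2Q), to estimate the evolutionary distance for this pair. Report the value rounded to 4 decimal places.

0.1156

Differing sites — 20:C/T (Ti); 22:G/C (Tv); 28:C/A (Tv).
Of the 3 differences, 1 transition and 2 transversions over 28 sites: P = 1/28 = 0.035714, Q = 2/28 = 0.071429.
d = −0.5·ln(0.857143) − 0.25·ln(0.857142) = −0.5·(-0.154151) − 0.25·(-0.154152) = 0.1156.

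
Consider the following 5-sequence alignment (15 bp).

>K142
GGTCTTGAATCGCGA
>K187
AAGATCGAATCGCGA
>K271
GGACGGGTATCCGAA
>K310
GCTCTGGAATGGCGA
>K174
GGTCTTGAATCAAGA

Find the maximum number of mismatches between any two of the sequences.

Pairwise Hamming distances:
  K142 vs K187: 5
  K142 vs K271: 7
  K142 vs K310: 3
  K142 vs K174: 2
  K187 vs K271: 10
  K187 vs K310: 6
  K187 vs K174: 7
  K271 vs K310: 8
  K271 vs K174: 7
  K310 vs K174: 5
The largest is 10, between K187 and K271.

10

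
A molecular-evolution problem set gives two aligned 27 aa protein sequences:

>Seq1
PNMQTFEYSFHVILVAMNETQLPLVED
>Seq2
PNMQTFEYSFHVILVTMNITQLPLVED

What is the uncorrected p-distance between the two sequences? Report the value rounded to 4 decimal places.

0.0741

Differing sites — 16:A/T; 19:E/I.
There are 2 differences over 27 sites, so p = 2/27 = 0.0741.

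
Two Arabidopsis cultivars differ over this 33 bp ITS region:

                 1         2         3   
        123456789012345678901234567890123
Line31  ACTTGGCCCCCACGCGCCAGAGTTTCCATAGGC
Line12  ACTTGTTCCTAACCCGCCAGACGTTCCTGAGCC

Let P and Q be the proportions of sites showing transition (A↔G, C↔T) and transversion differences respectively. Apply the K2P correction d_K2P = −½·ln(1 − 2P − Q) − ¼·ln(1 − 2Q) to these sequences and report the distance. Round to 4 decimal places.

0.3918

Mismatches occur at site 6 (G/T, transversion), site 7 (C/T, transition), site 10 (C/T, transition), site 11 (C/A, transversion), site 14 (G/C, transversion), site 22 (G/C, transversion), site 23 (T/G, transversion), site 28 (A/T, transversion), site 29 (T/G, transversion), site 32 (G/C, transversion).
Of the 10 differences, 2 transitions and 8 transversions over 33 sites: P = 2/33 = 0.060606, Q = 8/33 = 0.242424.
d = −0.5·ln(0.636364) − 0.25·ln(0.515152) = −0.5·(-0.451985) − 0.25·(-0.663293) = 0.3918.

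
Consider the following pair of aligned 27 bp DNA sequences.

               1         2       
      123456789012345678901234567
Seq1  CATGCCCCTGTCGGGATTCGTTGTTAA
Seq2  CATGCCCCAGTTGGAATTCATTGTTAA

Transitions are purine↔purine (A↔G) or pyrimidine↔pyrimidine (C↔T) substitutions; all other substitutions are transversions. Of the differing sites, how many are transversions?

Differing sites — 9:T/A (Tv); 12:C/T (Ti); 15:G/A (Ti); 20:G/A (Ti).
Of the 4 differences, 3 transitions and 1 transversion, so the answer is 1.

1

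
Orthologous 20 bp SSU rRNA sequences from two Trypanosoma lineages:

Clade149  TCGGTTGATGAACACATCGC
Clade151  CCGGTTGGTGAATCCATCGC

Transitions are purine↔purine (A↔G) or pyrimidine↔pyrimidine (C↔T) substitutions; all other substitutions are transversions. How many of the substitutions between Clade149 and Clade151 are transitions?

3

The sequences differ at positions 1 (T/C, transition), 8 (A/G, transition), 13 (C/T, transition), 14 (A/C, transversion).
Of the 4 differences, 3 transitions and 1 transversion, so the answer is 3.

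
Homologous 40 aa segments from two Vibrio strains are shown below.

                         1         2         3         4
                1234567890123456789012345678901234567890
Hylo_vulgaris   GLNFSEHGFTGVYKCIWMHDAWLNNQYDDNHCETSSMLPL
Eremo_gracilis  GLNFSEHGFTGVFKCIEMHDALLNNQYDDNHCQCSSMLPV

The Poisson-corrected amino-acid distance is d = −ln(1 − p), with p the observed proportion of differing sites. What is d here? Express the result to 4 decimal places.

Differing sites — 13:Y/F; 17:W/E; 22:W/L; 33:E/Q; 34:T/C; 40:L/V.
p = 6/40 = 0.150000.
d = −ln(1 − 0.150000) = −ln(0.850000) = 0.1625.

0.1625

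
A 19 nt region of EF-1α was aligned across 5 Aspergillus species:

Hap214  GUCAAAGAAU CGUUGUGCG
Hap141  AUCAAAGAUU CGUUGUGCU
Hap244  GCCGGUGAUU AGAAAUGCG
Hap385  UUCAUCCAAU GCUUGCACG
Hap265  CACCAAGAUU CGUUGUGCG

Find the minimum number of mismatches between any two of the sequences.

Pairwise Hamming distances:
  Hap214 vs Hap141: 3
  Hap214 vs Hap244: 9
  Hap214 vs Hap385: 8
  Hap214 vs Hap265: 4
  Hap141 vs Hap244: 10
  Hap141 vs Hap385: 10
  Hap141 vs Hap265: 4
  Hap244 vs Hap385: 14
  Hap244 vs Hap265: 9
  Hap385 vs Hap265: 11
The smallest is 3, between Hap214 and Hap141.

3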